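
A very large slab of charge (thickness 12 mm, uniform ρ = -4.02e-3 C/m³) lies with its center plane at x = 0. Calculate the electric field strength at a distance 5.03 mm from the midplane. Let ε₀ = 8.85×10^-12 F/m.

|E| ≈ 2.28×10^6 N/C

By symmetry E is perpendicular to the slab. A Gaussian pillbox from −5.03 mm to +5.03 mm (face area A) lies entirely within the slab.
Q_enc = ρ·(2x)·A and flux = 2EA, so 2EA = 2ρxA/ε₀ ⇒ E = |ρ|x/ε₀.
E = (4.02×10^-3)(0.00503)/(8.85×10^-12) = 2.28e6 N/C.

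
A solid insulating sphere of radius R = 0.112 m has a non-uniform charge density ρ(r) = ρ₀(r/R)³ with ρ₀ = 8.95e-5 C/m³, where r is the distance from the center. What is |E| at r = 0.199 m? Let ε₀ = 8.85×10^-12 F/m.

|E| ≈ 5.98×10^4 N/C

Symmetry ⇒ E = E(r) r̂. Gaussian sphere of radius r = 0.199 m (r > R, all charge enclosed).
Q_enc = 4π ∫₀^R ρ₀(r'/R)^3 r'² dr' = 4πρ₀R³/6 = 2.634×10^-7 C.
Since E is radial and uniform over the Gaussian sphere, Φ = E·4πr² = Q_enc/ε₀.
E = |Q_enc|/(4πε₀r²) = (2.634e-7)/(4π·8.85×10^-12·(0.199)²) = 5.98×10^4 N/C.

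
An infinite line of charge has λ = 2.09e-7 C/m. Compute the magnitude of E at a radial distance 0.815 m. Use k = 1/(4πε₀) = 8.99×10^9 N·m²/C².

E = 4.61×10^3 N/C

By cylindrical symmetry E is radial; use a coaxial Gaussian cylinder of radius 0.815 m and length L.
Q_enc = λL, so λ_enc = 2.09×10^-7 C/m.
Applying ∮E·dA = Q_enc/ε₀ with the end caps contributing no flux:
E = 2k|λ_enc|/r = 2(8.99×10^9)(2.09×10^-7)/(0.815) = 4.61e3 N/C.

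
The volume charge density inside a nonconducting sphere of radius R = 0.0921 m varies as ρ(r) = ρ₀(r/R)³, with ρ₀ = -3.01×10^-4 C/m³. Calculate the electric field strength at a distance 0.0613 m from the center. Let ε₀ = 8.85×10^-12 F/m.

Take a concentric spherical Gaussian surface of radius r = 0.0613 m (r < R).
Q_enc = ∫₀^r ρ(r')·4πr'² dr' = (4πρ₀/R³) ∫₀^r r'^5 dr' = 4πρ₀ r^6/(6·R³) = -4.282e-8 C.
Gauss's law: E·4πr² = Q_enc/ε₀.
E = |Q_enc|/(4πε₀r²) = (4.282e-8)/(4π·8.85×10^-12·(0.0613)²) = 1.02×10^5 N/C.

E = 1.02×10^5 N/C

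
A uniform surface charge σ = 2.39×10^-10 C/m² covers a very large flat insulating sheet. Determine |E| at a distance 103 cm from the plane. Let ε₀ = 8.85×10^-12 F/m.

Choose a cylindrical pillbox piercing the sheet, end faces (area A) parallel to it.
Only the two end caps contribute flux: Φ = 2EA. With Q_enc = σA, Gauss's law gives E = |σ|/(2ε₀).
E = |σ|/(2ε₀) = (2.39e-10)/(2·8.85×10^-12) = 13.5 N/C.

E = 13.5 V/m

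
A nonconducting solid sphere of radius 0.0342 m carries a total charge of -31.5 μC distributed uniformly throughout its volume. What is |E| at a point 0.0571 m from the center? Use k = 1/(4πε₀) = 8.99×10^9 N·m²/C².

|E| = 8.69×10^7 V/m

Take a concentric spherical Gaussian surface of radius r = 0.0571 m (r > R, so the entire charge is enclosed).
Q_enc = -31.5 μC = -3.15×10^-5 C.
By Gauss's law, ∮E·dA = E·4πr² = Q_enc/ε₀.
E = k|Q_enc|/r² = (8.99×10^9)(3.15×10^-5)/(0.0571)² = 8.69×10^7 N/C.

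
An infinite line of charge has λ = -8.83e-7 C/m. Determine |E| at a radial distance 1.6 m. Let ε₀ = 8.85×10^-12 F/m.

Choose a coaxial cylinder of radius r = 1.6 m (arbitrary length L) as the Gaussian surface.
Q_enc = λL, so λ_enc = -8.83×10^-7 C/m.
Gauss's law: E·2πrL = λ_enc L/ε₀.
E = |λ_enc|/(2πε₀r) = (8.83e-7)/(2π·8.85×10^-12·1.6) = 9.92e3 N/C.

|E| = 9.92×10^3 N/C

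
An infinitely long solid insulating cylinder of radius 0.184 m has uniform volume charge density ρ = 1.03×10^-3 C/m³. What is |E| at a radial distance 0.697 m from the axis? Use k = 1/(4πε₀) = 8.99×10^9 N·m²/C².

E ≈ 2.83e6 N/C

By cylindrical symmetry E is radial; use a coaxial Gaussian cylinder of radius 0.697 m and length L (r > 0.184 m, full cross-section enclosed).
λ_enc = ρ·πR² = (1.03×10^-3)π(0.184)² = 1.096×10^-4 C/m.
By Gauss's law (flux through the curved wall only), E·2πrL = λ_enc L/ε₀.
E = 2k|λ_enc|/r = 2(8.99×10^9)(1.096×10^-4)/(0.697) = 2.83e6 N/C.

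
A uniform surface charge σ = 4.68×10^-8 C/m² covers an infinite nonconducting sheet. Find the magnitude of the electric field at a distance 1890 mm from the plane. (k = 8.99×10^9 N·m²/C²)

|E| ≈ 2.64×10^3 V/m

The symmetry is planar: E is normal to the sheet and the same magnitude on both sides. Take a pillbox straddling the sheet with end-cap area A.
Only the two end caps contribute flux: Φ = 2EA. With Q_enc = σA, Gauss's law gives E = |σ|/(2ε₀).
E = 2πk|σ| = 2π(8.99×10^9)(4.68×10^-8) = 2.64×10^3 N/C.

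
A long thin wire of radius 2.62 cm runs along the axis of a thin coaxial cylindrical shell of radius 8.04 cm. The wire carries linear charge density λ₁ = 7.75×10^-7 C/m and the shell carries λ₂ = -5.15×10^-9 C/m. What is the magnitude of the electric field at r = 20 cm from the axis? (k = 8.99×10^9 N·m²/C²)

Choose a coaxial cylinder of radius r = 20 cm (arbitrary length L) as the Gaussian surface (r > 8.04 cm, enclosing both).
λ_enc = λ₁ + λ₂ = (7.75×10^-7) + (-5.15×10^-9) = 7.699×10^-7 C/m.
By Gauss's law (flux through the curved wall only), E·2πrL = λ_enc L/ε₀.
E = 2k|λ_enc|/r = 2(8.99×10^9)(7.699e-7)/(0.2) = 6.92e4 N/C.

6.92×10^4 V/m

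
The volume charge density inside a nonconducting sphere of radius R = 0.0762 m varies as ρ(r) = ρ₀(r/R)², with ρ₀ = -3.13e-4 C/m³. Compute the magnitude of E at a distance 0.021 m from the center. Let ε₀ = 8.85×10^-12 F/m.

Take a concentric spherical Gaussian surface of radius r = 0.021 m (r < R).
Integrate the density: Q_enc = 4π ∫₀^r ρ₀(r'/R)^2 r'² dr' = 4πρ₀ r^5/(5·R²) = -5.533e-10 C.
By Gauss's law, ∮E·dA = E·4πr² = Q_enc/ε₀.
E = |Q_enc|/(4πε₀r²) = (5.533×10^-10)/(4π·8.85×10^-12·(0.021)²) = 1.13×10^4 N/C.

E ≈ 1.13×10^4 N/C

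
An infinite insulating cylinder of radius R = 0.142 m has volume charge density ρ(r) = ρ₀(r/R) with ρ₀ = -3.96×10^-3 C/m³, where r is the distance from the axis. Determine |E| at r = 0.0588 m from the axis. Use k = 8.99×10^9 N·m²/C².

E ≈ 3.63×10^6 V/m

Take a coaxial cylindrical Gaussian surface of radius r = 0.0588 m and length L (r < R).
λ_enc = ∫₀^r ρ(r')·2πr' dr' = (2πρ₀/R)·r^3/3 = -1.187e-5 C/m.
Since E is radial and uniform over the curved surface, Φ = E·2πrL = Q_enc/ε₀ = λ_enc L/ε₀.
E = 2k|λ_enc|/r = 2(8.99×10^9)(1.187×10^-5)/(0.0588) = 3.63×10^6 N/C.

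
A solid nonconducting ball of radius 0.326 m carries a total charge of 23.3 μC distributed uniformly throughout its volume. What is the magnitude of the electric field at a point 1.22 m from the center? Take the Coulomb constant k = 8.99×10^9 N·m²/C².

|E| = 1.41e5 V/m

Use a concentric Gaussian sphere at r = 1.22 m (r > R, so the entire charge is enclosed).
Q_enc = 23.3 μC = 2.33×10^-5 C.
By Gauss's law, ∮E·dA = E·4πr² = Q_enc/ε₀.
E = k|Q_enc|/r² = (8.99×10^9)(2.33×10^-5)/(1.22)² = 1.41×10^5 N/C.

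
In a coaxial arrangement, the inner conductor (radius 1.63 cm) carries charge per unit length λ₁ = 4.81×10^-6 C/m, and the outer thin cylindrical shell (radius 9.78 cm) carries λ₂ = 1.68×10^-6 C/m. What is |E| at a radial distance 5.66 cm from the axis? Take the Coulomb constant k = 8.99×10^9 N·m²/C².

By cylindrical symmetry E is radial; use a coaxial Gaussian cylinder of radius 5.66 cm and length L (between the conductors, 1.63 cm < r < 9.78 cm).
The shell at 9.78 cm lies outside the Gaussian surface, so λ_enc = λ₁ = 4.81×10^-6 C/m.
Since E is radial and uniform over the curved surface, Φ = E·2πrL = Q_enc/ε₀ = λ_enc L/ε₀.
E = 2k|λ_enc|/r = 2(8.99×10^9)(4.81×10^-6)/(0.0566) = 1.53×10^6 N/C.

|E| ≈ 1.53e6 N/C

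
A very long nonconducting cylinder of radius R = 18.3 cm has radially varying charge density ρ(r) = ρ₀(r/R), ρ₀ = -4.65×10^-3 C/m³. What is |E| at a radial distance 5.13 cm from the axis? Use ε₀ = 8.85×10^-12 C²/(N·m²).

2.52e6 N/C

By cylindrical symmetry E is radial; use a coaxial Gaussian cylinder of radius 5.13 cm and length L (r < R).
λ_enc = ∫₀^r ρ(r')·2πr' dr' = (2πρ₀/R)·r^3/3 = -7.185×10^-6 C/m.
Applying ∮E·dA = Q_enc/ε₀ with the end caps contributing no flux:
E = |λ_enc|/(2πε₀r) = (7.185×10^-6)/(2π·8.85×10^-12·0.0513) = 2.52e6 N/C.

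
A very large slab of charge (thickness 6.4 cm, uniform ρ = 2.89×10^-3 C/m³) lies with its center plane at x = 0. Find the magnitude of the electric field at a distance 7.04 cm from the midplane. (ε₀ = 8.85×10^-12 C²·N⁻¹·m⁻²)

E ≈ 1.04×10^7 V/m

The point |x| = 7.04 cm lies outside the slab (half-thickness 0.032 m). A symmetric pillbox spanning the full slab encloses Q_enc = ρ·d·A.
Flux = 2EA ⇒ E = |ρ|d/(2ε₀), independent of distance outside.
E = (2.89×10^-3)(0.064)/(2·8.85×10^-12) = 1.04e7 N/C.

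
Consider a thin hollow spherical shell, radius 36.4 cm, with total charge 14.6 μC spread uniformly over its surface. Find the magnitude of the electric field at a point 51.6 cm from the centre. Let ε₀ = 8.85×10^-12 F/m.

Symmetry ⇒ E = E(r) r̂. Gaussian sphere of radius r = 51.6 cm (r > 36.4 cm).
The entire shell is enclosed: Q_enc = 1.46e-5 C.
Since E is radial and uniform over the Gaussian sphere, Φ = E·4πr² = Q_enc/ε₀.
E = |Q_enc|/(4πε₀r²) = (1.46×10^-5)/(4π·8.85×10^-12·(0.516)²) = 4.93e5 N/C.

E ≈ 4.93×10^5 N/C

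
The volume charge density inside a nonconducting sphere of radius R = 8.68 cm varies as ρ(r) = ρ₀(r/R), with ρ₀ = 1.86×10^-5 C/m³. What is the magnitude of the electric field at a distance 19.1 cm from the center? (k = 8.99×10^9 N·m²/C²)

|E| ≈ 9.42×10^3 N/C

By spherical symmetry E is radial; choose a Gaussian sphere of radius r = 19.1 cm (r > R, all charge enclosed).
Q_enc = 4π ∫₀^R ρ₀(r'/R)^1 r'² dr' = 4πρ₀R³/4 = 3.821×10^-8 C.
By Gauss's law, ∮E·dA = E·4πr² = Q_enc/ε₀.
E = k|Q_enc|/r² = (8.99×10^9)(3.821×10^-8)/(0.191)² = 9.42×10^3 N/C.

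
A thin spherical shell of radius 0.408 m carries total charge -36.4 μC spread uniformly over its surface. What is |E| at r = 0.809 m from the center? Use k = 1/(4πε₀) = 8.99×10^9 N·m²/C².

E = 5.00×10^5 V/m

Symmetry ⇒ E = E(r) r̂. Gaussian sphere of radius r = 0.809 m (r > 0.408 m).
The entire shell is enclosed: Q_enc = -3.64×10^-5 C.
By Gauss's law, ∮E·dA = E·4πr² = Q_enc/ε₀.
E = k|Q_enc|/r² = (8.99×10^9)(3.64e-5)/(0.809)² = 5.00×10^5 N/C.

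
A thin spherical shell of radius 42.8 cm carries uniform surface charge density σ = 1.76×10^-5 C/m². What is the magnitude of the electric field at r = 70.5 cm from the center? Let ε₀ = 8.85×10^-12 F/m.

Use a concentric Gaussian sphere at r = 70.5 cm (r > 42.8 cm).
The entire shell is enclosed: Q_enc = σ·4πR² = (1.76×10^-5)·4π·(0.428)² = 4.051×10^-5 C.
By Gauss's law, ∮E·dA = E·4πr² = Q_enc/ε₀.
E = |Q_enc|/(4πε₀r²) = (4.051×10^-5)/(4π·8.85×10^-12·(0.705)²) = 7.33e5 N/C.

|E| ≈ 7.33e5 N/C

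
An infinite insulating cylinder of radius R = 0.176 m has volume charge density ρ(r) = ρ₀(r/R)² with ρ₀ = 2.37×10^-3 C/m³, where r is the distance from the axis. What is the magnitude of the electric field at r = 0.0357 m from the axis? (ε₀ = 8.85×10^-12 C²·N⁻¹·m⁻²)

By cylindrical symmetry E is radial; use a coaxial Gaussian cylinder of radius 0.0357 m and length L (r < R).
λ_enc = ∫₀^r ρ(r')·2πr' dr' = (2πρ₀/R²)·r^4/4 = 1.952×10^-7 C/m.
By Gauss's law (flux through the curved wall only), E·2πrL = λ_enc L/ε₀.
E = |λ_enc|/(2πε₀r) = (1.952×10^-7)/(2π·8.85×10^-12·0.0357) = 9.83×10^4 N/C.

|E| = 9.83×10^4 N/C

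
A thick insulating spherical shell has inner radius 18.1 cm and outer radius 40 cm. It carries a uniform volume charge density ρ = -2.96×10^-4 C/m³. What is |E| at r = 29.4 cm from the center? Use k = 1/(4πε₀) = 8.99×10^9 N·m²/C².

Take a concentric spherical Gaussian surface of radius r = 29.4 cm (within the shell material, 18.1 cm < r < 40 cm).
Only the shell between 18.1 cm and r is enclosed: Q_enc = ρ·(4π/3)(r³ − a³) = (-2.96×10^-4)·(4π/3)·((0.294)³ − (0.181)³) = -2.416×10^-5 C.
Gauss's law: E·4πr² = Q_enc/ε₀.
E = k|Q_enc|/r² = (8.99×10^9)(2.416×10^-5)/(0.294)² = 2.51×10^6 N/C.

2.51×10^6 N/C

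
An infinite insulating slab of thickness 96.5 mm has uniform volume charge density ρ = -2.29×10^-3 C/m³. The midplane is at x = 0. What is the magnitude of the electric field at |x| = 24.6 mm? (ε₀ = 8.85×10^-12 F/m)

E ≈ 6.37e6 V/m

By symmetry E is perpendicular to the slab. A Gaussian pillbox from −24.6 mm to +24.6 mm (face area A) lies entirely within the slab.
Q_enc = ρ·(2x)·A and flux = 2EA, so 2EA = 2ρxA/ε₀ ⇒ E = |ρ|x/ε₀.
E = (2.29×10^-3)(0.0246)/(8.85×10^-12) = 6.37e6 N/C.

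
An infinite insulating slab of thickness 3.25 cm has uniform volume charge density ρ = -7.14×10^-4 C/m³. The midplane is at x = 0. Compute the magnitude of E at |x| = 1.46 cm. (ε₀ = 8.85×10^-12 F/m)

By symmetry E is perpendicular to the slab. A Gaussian pillbox from −1.46 cm to +1.46 cm (face area A) lies entirely within the slab.
Q_enc = ρ·(2x)·A and flux = 2EA, so 2EA = 2ρxA/ε₀ ⇒ E = |ρ|x/ε₀.
E = (7.14×10^-4)(0.0146)/(8.85×10^-12) = 1.18×10^6 N/C.

E ≈ 1.18×10^6 V/m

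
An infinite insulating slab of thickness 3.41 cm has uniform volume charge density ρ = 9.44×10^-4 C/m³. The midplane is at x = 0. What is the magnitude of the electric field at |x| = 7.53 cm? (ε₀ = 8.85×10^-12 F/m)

The point |x| = 7.53 cm lies outside the slab (half-thickness 0.01705 m). A symmetric pillbox spanning the full slab encloses Q_enc = ρ·d·A.
Flux = 2EA ⇒ E = |ρ|d/(2ε₀), independent of distance outside.
E = (9.44×10^-4)(0.0341)/(2·8.85×10^-12) = 1.82×10^6 N/C.

1.82×10^6 N/C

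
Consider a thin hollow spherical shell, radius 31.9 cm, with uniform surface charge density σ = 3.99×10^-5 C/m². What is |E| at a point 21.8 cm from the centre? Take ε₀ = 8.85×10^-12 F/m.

By spherical symmetry E is radial; choose a Gaussian sphere of radius r = 21.8 cm (inside the shell, r < 31.9 cm).
No charge lies within this surface, so Q_enc = 0 and Gauss's law gives E·4πr² = 0 ⇒ E = 0.

|E| = 0 N/C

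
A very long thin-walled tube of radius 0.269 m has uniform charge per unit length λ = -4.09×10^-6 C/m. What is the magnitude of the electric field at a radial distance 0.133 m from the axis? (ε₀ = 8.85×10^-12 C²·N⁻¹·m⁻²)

By cylindrical symmetry E is radial; use a coaxial Gaussian cylinder of radius 0.133 m and length L (r < 0.269 m, inside the shell).
No charge is enclosed, so Gauss's law gives E·2πrL = 0 ⇒ E = 0.

|E| = 0 N/C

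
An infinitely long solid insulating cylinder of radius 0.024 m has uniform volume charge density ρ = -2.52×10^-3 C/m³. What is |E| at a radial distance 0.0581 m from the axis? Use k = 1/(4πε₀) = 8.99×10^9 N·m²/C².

Choose a coaxial cylinder of radius r = 0.0581 m (arbitrary length L) as the Gaussian surface (r > 0.024 m, full cross-section enclosed).
λ_enc = ρ·πR² = (-2.52×10^-3)π(0.024)² = -4.56×10^-6 C/m.
Since E is radial and uniform over the curved surface, Φ = E·2πrL = Q_enc/ε₀ = λ_enc L/ε₀.
E = 2k|λ_enc|/r = 2(8.99×10^9)(4.56e-6)/(0.0581) = 1.41×10^6 N/C.

E ≈ 1.41×10^6 N/C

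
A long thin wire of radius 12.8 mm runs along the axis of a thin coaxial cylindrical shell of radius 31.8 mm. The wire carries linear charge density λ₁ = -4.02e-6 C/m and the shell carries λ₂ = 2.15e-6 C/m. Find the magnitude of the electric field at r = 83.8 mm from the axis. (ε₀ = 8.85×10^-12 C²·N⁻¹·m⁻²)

4.01e5 V/m

Take a coaxial cylindrical Gaussian surface of radius r = 83.8 mm and length L (r > 31.8 mm, enclosing both).
λ_enc = λ₁ + λ₂ = (-4.02×10^-6) + (2.15×10^-6) = -1.87×10^-6 C/m.
By Gauss's law (flux through the curved wall only), E·2πrL = λ_enc L/ε₀.
E = |λ_enc|/(2πε₀r) = (1.87×10^-6)/(2π·8.85×10^-12·0.0838) = 4.01e5 N/C.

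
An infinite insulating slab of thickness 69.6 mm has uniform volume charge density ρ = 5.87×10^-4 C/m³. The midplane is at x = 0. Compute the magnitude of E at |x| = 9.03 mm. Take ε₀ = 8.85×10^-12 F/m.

By symmetry E is perpendicular to the slab. A Gaussian pillbox from −9.03 mm to +9.03 mm (face area A) lies entirely within the slab.
Q_enc = ρ·(2x)·A and flux = 2EA, so 2EA = 2ρxA/ε₀ ⇒ E = |ρ|x/ε₀.
E = (5.87×10^-4)(0.00903)/(8.85×10^-12) = 5.99×10^5 N/C.

|E| ≈ 5.99×10^5 V/m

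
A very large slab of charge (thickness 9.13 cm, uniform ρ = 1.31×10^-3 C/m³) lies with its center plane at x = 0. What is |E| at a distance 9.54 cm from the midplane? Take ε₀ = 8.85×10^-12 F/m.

The point |x| = 9.54 cm lies outside the slab (half-thickness 0.04565 m). A symmetric pillbox spanning the full slab encloses Q_enc = ρ·d·A.
Flux = 2EA ⇒ E = |ρ|d/(2ε₀), independent of distance outside.
E = (1.31×10^-3)(0.0913)/(2·8.85×10^-12) = 6.76e6 N/C.

6.76e6 V/m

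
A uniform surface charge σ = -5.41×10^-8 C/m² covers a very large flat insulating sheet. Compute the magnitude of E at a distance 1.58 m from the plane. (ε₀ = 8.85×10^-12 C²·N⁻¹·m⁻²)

The symmetry is planar: E is normal to the sheet and the same magnitude on both sides. Take a pillbox straddling the sheet with end-cap area A.
Only the two end caps contribute flux: Φ = 2EA. With Q_enc = σA, Gauss's law gives E = |σ|/(2ε₀).
E = |σ|/(2ε₀) = (5.41×10^-8)/(2·8.85×10^-12) = 3.06e3 N/C.

|E| = 3.06e3 N/C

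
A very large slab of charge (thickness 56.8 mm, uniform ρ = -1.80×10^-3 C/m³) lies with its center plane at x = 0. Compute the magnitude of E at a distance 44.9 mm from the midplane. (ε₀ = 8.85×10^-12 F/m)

E = 5.78×10^6 N/C

The point |x| = 44.9 mm lies outside the slab (half-thickness 0.0284 m). A symmetric pillbox spanning the full slab encloses Q_enc = ρ·d·A.
Flux = 2EA ⇒ E = |ρ|d/(2ε₀), independent of distance outside.
E = (1.80×10^-3)(0.0568)/(2·8.85×10^-12) = 5.78e6 N/C.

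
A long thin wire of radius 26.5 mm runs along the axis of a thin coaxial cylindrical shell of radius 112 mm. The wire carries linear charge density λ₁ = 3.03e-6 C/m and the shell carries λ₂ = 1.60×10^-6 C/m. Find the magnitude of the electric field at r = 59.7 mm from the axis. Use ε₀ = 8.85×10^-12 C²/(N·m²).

E ≈ 9.13×10^5 N/C

Take a coaxial cylindrical Gaussian surface of radius r = 59.7 mm and length L (between the conductors, 26.5 mm < r < 112 mm).
The shell at 112 mm lies outside the Gaussian surface, so λ_enc = λ₁ = 3.03×10^-6 C/m.
Applying ∮E·dA = Q_enc/ε₀ with the end caps contributing no flux:
E = |λ_enc|/(2πε₀r) = (3.03×10^-6)/(2π·8.85×10^-12·0.0597) = 9.13e5 N/C.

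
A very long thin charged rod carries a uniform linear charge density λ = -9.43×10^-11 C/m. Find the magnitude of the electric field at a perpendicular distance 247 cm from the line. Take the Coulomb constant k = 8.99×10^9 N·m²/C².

|E| ≈ 0.686 N/C

Coaxial Gaussian cylinder, radius r = 247 cm, length L.
Q_enc = λL, so λ_enc = -9.43×10^-11 C/m.
Applying ∮E·dA = Q_enc/ε₀ with the end caps contributing no flux:
E = 2k|λ_enc|/r = 2(8.99×10^9)(9.43×10^-11)/(2.47) = 0.686 N/C.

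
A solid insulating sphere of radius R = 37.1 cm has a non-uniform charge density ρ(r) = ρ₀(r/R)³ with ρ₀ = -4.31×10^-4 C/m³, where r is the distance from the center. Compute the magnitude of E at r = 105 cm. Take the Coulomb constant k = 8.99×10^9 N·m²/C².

E ≈ 3.76×10^5 N/C

Take a concentric spherical Gaussian surface of radius r = 105 cm (r > R, all charge enclosed).
Q_enc = 4π ∫₀^R ρ₀(r'/R)^3 r'² dr' = 4πρ₀R³/6 = -4.61e-5 C.
Applying ∮E·dA = Q_enc/ε₀ with Φ = E(4πr²):
E = k|Q_enc|/r² = (8.99×10^9)(4.61×10^-5)/(1.05)² = 3.76×10^5 N/C.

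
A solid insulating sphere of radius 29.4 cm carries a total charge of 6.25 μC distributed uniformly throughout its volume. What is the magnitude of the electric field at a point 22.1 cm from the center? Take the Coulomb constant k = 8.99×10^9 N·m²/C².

Use a concentric Gaussian sphere at r = 22.1 cm (r < R).
For a uniform sphere the enclosed fraction is (r/R)³, so Q_enc = (6.25 μC)(0.221/0.294)³ = 2.655e-6 C.
Since E is radial and uniform over the Gaussian sphere, Φ = E·4πr² = Q_enc/ε₀.
E = k|Q_enc|/r² = (8.99×10^9)(2.655e-6)/(0.221)² = 4.89×10^5 N/C.

|E| ≈ 4.89×10^5 N/C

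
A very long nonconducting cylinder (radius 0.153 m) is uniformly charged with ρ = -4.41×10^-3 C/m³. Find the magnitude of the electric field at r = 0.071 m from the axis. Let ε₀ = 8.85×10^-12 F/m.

Choose a coaxial cylinder of radius r = 0.071 m (arbitrary length L) as the Gaussian surface (r < R).
Enclosed charge per unit length: λ_enc = ρ·πr² = (-4.41×10^-3)π(0.071)² = -6.984e-5 C/m.
Since E is radial and uniform over the curved surface, Φ = E·2πrL = Q_enc/ε₀ = λ_enc L/ε₀.
E = |λ_enc|/(2πε₀r) = (6.984×10^-5)/(2π·8.85×10^-12·0.071) = 1.77×10^7 N/C.

E = 1.77e7 N/C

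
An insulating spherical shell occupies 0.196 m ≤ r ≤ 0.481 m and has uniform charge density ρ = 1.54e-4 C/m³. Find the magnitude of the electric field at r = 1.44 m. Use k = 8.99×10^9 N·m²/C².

Take a concentric spherical Gaussian surface of radius r = 1.44 m (r > 0.481 m, enclosing the whole shell).
Q_enc = ρ·(4π/3)(b³ − a³) = (1.54×10^-4)·(4π/3)·((0.481)³ − (0.196)³) = 6.693e-5 C.
By Gauss's law, ∮E·dA = E·4πr² = Q_enc/ε₀.
E = k|Q_enc|/r² = (8.99×10^9)(6.693e-5)/(1.44)² = 2.90×10^5 N/C.

E = 2.90×10^5 N/C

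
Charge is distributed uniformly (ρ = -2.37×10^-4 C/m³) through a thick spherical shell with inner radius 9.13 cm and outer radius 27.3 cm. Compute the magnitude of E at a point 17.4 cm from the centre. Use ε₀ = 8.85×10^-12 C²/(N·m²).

E ≈ 1.33e6 N/C

By spherical symmetry E is radial; choose a Gaussian sphere of radius r = 17.4 cm (within the shell material, 9.13 cm < r < 27.3 cm).
Only the shell between 9.13 cm and r is enclosed: Q_enc = ρ·(4π/3)(r³ − a³) = (-2.37×10^-4)·(4π/3)·((0.174)³ − (0.0913)³) = -4.474×10^-6 C.
Applying ∮E·dA = Q_enc/ε₀ with Φ = E(4πr²):
E = |Q_enc|/(4πε₀r²) = (4.474×10^-6)/(4π·8.85×10^-12·(0.174)²) = 1.33×10^6 N/C.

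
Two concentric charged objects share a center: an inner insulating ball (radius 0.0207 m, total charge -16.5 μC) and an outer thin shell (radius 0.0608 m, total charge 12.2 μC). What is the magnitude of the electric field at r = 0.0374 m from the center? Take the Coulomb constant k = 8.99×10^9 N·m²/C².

1.06×10^8 V/m

By spherical symmetry E is radial; choose a Gaussian sphere of radius r = 0.0374 m (between the bodies, 0.0207 m < r < 0.0608 m).
The shell at 0.0608 m lies outside the Gaussian surface, so Q_enc = -16.5 μC = -1.65e-5 C.
By Gauss's law, ∮E·dA = E·4πr² = Q_enc/ε₀.
E = k|Q_enc|/r² = (8.99×10^9)(1.65e-5)/(0.0374)² = 1.06×10^8 N/C.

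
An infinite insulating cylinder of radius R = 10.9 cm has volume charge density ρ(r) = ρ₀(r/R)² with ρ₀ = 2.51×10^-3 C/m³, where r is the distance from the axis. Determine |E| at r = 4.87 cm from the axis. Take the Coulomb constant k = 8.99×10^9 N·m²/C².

E ≈ 6.89×10^5 N/C

Take a coaxial cylindrical Gaussian surface of radius r = 4.87 cm and length L (r < R).
λ_enc = ∫₀^r ρ(r')·2πr' dr' = (2πρ₀/R²)·r^4/4 = 1.867×10^-6 C/m.
By Gauss's law (flux through the curved wall only), E·2πrL = λ_enc L/ε₀.
E = 2k|λ_enc|/r = 2(8.99×10^9)(1.867×10^-6)/(0.0487) = 6.89e5 N/C.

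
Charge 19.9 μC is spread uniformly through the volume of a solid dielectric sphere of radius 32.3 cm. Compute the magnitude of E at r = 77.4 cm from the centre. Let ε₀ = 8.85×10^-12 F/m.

2.99e5 N/C

Symmetry ⇒ E = E(r) r̂. Gaussian sphere of radius r = 77.4 cm (r > R, so the entire charge is enclosed).
Q_enc = 19.9 μC = 1.99×10^-5 C.
By Gauss's law, ∮E·dA = E·4πr² = Q_enc/ε₀.
E = |Q_enc|/(4πε₀r²) = (1.99×10^-5)/(4π·8.85×10^-12·(0.774)²) = 2.99e5 N/C.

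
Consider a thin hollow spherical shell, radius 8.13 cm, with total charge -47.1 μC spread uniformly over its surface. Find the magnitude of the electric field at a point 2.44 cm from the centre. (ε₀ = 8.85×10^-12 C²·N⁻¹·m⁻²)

E = 0 (no enclosed charge)

Take a concentric spherical Gaussian surface of radius r = 2.44 cm (inside the shell, r < 8.13 cm).
All the charge is outside the Gaussian surface: Q_enc = 0, hence E = 0 everywhere inside the shell.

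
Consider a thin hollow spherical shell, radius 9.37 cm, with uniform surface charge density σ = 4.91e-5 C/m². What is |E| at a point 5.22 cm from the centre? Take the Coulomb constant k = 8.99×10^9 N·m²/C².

Symmetry ⇒ E = E(r) r̂. Gaussian sphere of radius r = 5.22 cm (inside the shell, r < 9.37 cm).
No charge lies within this surface, so Q_enc = 0 and Gauss's law gives E·4πr² = 0 ⇒ E = 0.

E = 0 (no enclosed charge)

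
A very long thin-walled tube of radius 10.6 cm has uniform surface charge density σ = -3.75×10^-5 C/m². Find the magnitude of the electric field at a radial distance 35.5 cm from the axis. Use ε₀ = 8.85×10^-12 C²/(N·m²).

Coaxial Gaussian cylinder, radius r = 35.5 cm, length L (r > 10.6 cm).
The whole shell is enclosed: λ_enc = σ·2πR = (-3.75×10^-5)·2π·(0.106) = -2.498×10^-5 C/m.
Gauss's law: E·2πrL = λ_enc L/ε₀.
E = |λ_enc|/(2πε₀r) = (2.498×10^-5)/(2π·8.85×10^-12·0.355) = 1.27×10^6 N/C.

|E| ≈ 1.27×10^6 V/m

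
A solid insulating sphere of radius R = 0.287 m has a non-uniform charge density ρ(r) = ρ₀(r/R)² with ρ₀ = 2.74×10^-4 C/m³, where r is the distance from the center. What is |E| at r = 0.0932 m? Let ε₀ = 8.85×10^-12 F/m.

By spherical symmetry E is radial; choose a Gaussian sphere of radius r = 0.0932 m (r < R).
Integrate the density: Q_enc = 4π ∫₀^r ρ₀(r'/R)^2 r'² dr' = 4πρ₀ r^5/(5·R²) = 5.879×10^-8 C.
Since E is radial and uniform over the Gaussian sphere, Φ = E·4πr² = Q_enc/ε₀.
E = |Q_enc|/(4πε₀r²) = (5.879×10^-8)/(4π·8.85×10^-12·(0.0932)²) = 6.09e4 N/C.

E = 6.09×10^4 N/C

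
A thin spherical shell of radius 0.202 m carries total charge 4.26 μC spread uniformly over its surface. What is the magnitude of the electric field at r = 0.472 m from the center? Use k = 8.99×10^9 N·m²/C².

By spherical symmetry E is radial; choose a Gaussian sphere of radius r = 0.472 m (r > 0.202 m).
The entire shell is enclosed: Q_enc = 4.26e-6 C.
Applying ∮E·dA = Q_enc/ε₀ with Φ = E(4πr²):
E = k|Q_enc|/r² = (8.99×10^9)(4.26e-6)/(0.472)² = 1.72e5 N/C.

|E| ≈ 1.72e5 V/m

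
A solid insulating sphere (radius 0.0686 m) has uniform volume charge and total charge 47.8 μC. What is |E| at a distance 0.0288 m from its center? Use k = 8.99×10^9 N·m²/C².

E = 3.83×10^7 N/C

By spherical symmetry E is radial; choose a Gaussian sphere of radius r = 0.0288 m (r < R).
For a uniform sphere the enclosed fraction is (r/R)³, so Q_enc = (47.8 μC)(0.0288/0.0686)³ = 3.537×10^-6 C.
Gauss's law: E·4πr² = Q_enc/ε₀.
E = k|Q_enc|/r² = (8.99×10^9)(3.537×10^-6)/(0.0288)² = 3.83×10^7 N/C.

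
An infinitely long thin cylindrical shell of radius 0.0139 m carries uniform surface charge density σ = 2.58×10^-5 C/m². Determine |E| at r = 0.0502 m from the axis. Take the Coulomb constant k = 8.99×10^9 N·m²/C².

8.07×10^5 V/m

Choose a coaxial cylinder of radius r = 0.0502 m (arbitrary length L) as the Gaussian surface (r > 0.0139 m).
The whole shell is enclosed: λ_enc = σ·2πR = (2.58×10^-5)·2π·(0.0139) = 2.253×10^-6 C/m.
Applying ∮E·dA = Q_enc/ε₀ with the end caps contributing no flux:
E = 2k|λ_enc|/r = 2(8.99×10^9)(2.253×10^-6)/(0.0502) = 8.07×10^5 N/C.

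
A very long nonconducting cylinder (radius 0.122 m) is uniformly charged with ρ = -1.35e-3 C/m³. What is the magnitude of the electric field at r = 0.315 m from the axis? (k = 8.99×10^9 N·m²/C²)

Choose a coaxial cylinder of radius r = 0.315 m (arbitrary length L) as the Gaussian surface (r > 0.122 m, full cross-section enclosed).
λ_enc = ρ·πR² = (-1.35×10^-3)π(0.122)² = -6.313×10^-5 C/m.
Gauss's law: E·2πrL = λ_enc L/ε₀.
E = 2k|λ_enc|/r = 2(8.99×10^9)(6.313×10^-5)/(0.315) = 3.60×10^6 N/C.

|E| ≈ 3.60×10^6 N/C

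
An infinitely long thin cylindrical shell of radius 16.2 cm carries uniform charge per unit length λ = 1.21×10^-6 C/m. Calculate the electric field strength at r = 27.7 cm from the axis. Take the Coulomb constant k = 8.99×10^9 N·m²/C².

Take a coaxial cylindrical Gaussian surface of radius r = 27.7 cm and length L (r > 16.2 cm).
The full line charge is enclosed: λ_enc = 1.21×10^-6 C/m.
By Gauss's law (flux through the curved wall only), E·2πrL = λ_enc L/ε₀.
E = 2k|λ_enc|/r = 2(8.99×10^9)(1.21e-6)/(0.277) = 7.85×10^4 N/C.

E = 7.85×10^4 N/C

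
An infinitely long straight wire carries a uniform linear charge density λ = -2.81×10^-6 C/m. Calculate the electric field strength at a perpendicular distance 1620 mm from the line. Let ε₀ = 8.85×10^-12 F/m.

Coaxial Gaussian cylinder, radius r = 1620 mm, length L.
Q_enc = λL, so λ_enc = -2.81×10^-6 C/m.
Since E is radial and uniform over the curved surface, Φ = E·2πrL = Q_enc/ε₀ = λ_enc L/ε₀.
E = |λ_enc|/(2πε₀r) = (2.81e-6)/(2π·8.85×10^-12·1.62) = 3.12×10^4 N/C.

|E| = 3.12×10^4 N/C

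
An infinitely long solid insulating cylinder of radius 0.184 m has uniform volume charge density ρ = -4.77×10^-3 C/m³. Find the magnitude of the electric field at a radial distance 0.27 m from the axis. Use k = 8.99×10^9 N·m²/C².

|E| = 3.38e7 N/C

By cylindrical symmetry E is radial; use a coaxial Gaussian cylinder of radius 0.27 m and length L (r > 0.184 m, full cross-section enclosed).
λ_enc = ρ·πR² = (-4.77e-3)π(0.184)² = -5.073×10^-4 C/m.
Gauss's law: E·2πrL = λ_enc L/ε₀.
E = 2k|λ_enc|/r = 2(8.99×10^9)(5.073×10^-4)/(0.27) = 3.38×10^7 N/C.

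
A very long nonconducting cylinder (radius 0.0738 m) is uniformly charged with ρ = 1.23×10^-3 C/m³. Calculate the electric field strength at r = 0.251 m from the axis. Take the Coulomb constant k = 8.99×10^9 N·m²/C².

By cylindrical symmetry E is radial; use a coaxial Gaussian cylinder of radius 0.251 m and length L (r > 0.0738 m, full cross-section enclosed).
λ_enc = ρ·πR² = (1.23e-3)π(0.0738)² = 2.105×10^-5 C/m.
Gauss's law: E·2πrL = λ_enc L/ε₀.
E = 2k|λ_enc|/r = 2(8.99×10^9)(2.105×10^-5)/(0.251) = 1.51e6 N/C.

|E| = 1.51e6 V/m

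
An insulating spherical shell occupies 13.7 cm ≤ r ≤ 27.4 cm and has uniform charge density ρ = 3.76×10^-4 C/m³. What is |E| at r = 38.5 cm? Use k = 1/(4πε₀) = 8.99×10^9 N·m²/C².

E = 1.72e6 N/C

Use a concentric Gaussian sphere at r = 38.5 cm (r > 27.4 cm, enclosing the whole shell).
Q_enc = ρ·(4π/3)(b³ − a³) = (3.76×10^-4)·(4π/3)·((0.274)³ − (0.137)³) = 2.835×10^-5 C.
By Gauss's law, ∮E·dA = E·4πr² = Q_enc/ε₀.
E = k|Q_enc|/r² = (8.99×10^9)(2.835e-5)/(0.385)² = 1.72e6 N/C.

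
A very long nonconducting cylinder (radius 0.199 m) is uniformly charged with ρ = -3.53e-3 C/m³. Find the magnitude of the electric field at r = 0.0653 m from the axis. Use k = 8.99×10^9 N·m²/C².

1.30e7 N/C

Coaxial Gaussian cylinder, radius r = 0.0653 m, length L (r < R).
Enclosed charge per unit length: λ_enc = ρ·πr² = (-3.53×10^-3)π(0.0653)² = -4.729×10^-5 C/m.
By Gauss's law (flux through the curved wall only), E·2πrL = λ_enc L/ε₀.
E = 2k|λ_enc|/r = 2(8.99×10^9)(4.729e-5)/(0.0653) = 1.30×10^7 N/C.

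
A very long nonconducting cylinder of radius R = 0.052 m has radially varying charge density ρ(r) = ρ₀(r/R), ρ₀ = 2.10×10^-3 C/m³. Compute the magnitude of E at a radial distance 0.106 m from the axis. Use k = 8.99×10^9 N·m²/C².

Coaxial Gaussian cylinder, radius r = 0.106 m, length L (r > R, full charge per length enclosed).
λ_enc = 2π ∫₀^R ρ₀(r'/R)^1 r' dr' = 2πρ₀R²/3 = 1.189×10^-5 C/m.
Applying ∮E·dA = Q_enc/ε₀ with the end caps contributing no flux:
E = 2k|λ_enc|/r = 2(8.99×10^9)(1.189×10^-5)/(0.106) = 2.02e6 N/C.

E = 2.02×10^6 N/C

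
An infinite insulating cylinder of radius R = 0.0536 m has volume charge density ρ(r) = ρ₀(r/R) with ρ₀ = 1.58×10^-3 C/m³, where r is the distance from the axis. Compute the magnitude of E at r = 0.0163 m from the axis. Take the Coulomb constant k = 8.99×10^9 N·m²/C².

E ≈ 2.95×10^5 V/m

By cylindrical symmetry E is radial; use a coaxial Gaussian cylinder of radius 0.0163 m and length L (r < R).
λ_enc = ∫₀^r ρ(r')·2πr' dr' = (2πρ₀/R)·r^3/3 = 2.674e-7 C/m.
Since E is radial and uniform over the curved surface, Φ = E·2πrL = Q_enc/ε₀ = λ_enc L/ε₀.
E = 2k|λ_enc|/r = 2(8.99×10^9)(2.674e-7)/(0.0163) = 2.95×10^5 N/C.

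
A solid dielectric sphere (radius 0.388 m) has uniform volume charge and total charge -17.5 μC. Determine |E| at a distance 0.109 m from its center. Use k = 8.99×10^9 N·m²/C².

|E| ≈ 2.94×10^5 N/C

Symmetry ⇒ E = E(r) r̂. Gaussian sphere of radius r = 0.109 m (r < R).
For a uniform sphere the enclosed fraction is (r/R)³, so Q_enc = (-17.5 μC)(0.109/0.388)³ = -3.88×10^-7 C.
Applying ∮E·dA = Q_enc/ε₀ with Φ = E(4πr²):
E = k|Q_enc|/r² = (8.99×10^9)(3.88×10^-7)/(0.109)² = 2.94×10^5 N/C.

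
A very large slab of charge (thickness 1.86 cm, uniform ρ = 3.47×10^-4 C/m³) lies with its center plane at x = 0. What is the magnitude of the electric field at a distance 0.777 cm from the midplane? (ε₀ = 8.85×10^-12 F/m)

|E| ≈ 3.05e5 N/C

By symmetry E is perpendicular to the slab. A Gaussian pillbox from −0.777 cm to +0.777 cm (face area A) lies entirely within the slab.
Q_enc = ρ·(2x)·A and flux = 2EA, so 2EA = 2ρxA/ε₀ ⇒ E = |ρ|x/ε₀.
E = (3.47e-4)(0.00777)/(8.85×10^-12) = 3.05e5 N/C.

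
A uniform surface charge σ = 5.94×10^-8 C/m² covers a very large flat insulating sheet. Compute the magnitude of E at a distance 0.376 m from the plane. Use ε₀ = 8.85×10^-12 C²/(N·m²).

Choose a cylindrical pillbox piercing the sheet, end faces (area A) parallel to it.
Only the two end caps contribute flux: Φ = 2EA. With Q_enc = σA, Gauss's law gives E = |σ|/(2ε₀).
E = |σ|/(2ε₀) = (5.94×10^-8)/(2·8.85×10^-12) = 3.36×10^3 N/C.

|E| = 3.36e3 N/C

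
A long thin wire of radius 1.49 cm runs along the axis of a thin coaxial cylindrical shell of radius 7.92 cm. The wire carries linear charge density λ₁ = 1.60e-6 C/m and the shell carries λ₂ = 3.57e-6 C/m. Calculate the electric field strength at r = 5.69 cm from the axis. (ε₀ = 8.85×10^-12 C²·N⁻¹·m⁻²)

Choose a coaxial cylinder of radius r = 5.69 cm (arbitrary length L) as the Gaussian surface (between the conductors, 1.49 cm < r < 7.92 cm).
The shell at 7.92 cm lies outside the Gaussian surface, so λ_enc = λ₁ = 1.60e-6 C/m.
Since E is radial and uniform over the curved surface, Φ = E·2πrL = Q_enc/ε₀ = λ_enc L/ε₀.
E = |λ_enc|/(2πε₀r) = (1.60e-6)/(2π·8.85×10^-12·0.0569) = 5.06×10^5 N/C.

|E| = 5.06e5 N/C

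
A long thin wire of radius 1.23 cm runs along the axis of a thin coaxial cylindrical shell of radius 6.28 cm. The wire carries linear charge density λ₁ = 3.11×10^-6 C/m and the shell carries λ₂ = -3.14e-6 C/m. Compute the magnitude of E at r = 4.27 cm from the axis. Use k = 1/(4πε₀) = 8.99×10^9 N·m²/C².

Take a coaxial cylindrical Gaussian surface of radius r = 4.27 cm and length L (between the conductors, 1.23 cm < r < 6.28 cm).
Only the inner wire is enclosed; the outer shell contributes nothing inside itself. λ_enc = λ₁ = 3.11e-6 C/m.
Applying ∮E·dA = Q_enc/ε₀ with the end caps contributing no flux:
E = 2k|λ_enc|/r = 2(8.99×10^9)(3.11×10^-6)/(0.0427) = 1.31e6 N/C.

|E| = 1.31×10^6 N/C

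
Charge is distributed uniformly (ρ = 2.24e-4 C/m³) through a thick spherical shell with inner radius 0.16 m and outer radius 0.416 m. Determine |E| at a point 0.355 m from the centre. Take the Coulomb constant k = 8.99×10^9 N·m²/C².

E = 2.72×10^6 N/C

Symmetry ⇒ E = E(r) r̂. Gaussian sphere of radius r = 0.355 m (within the shell material, 0.16 m < r < 0.416 m).
Enclosed charge is the volume from a to r: Q_enc = (4π/3)ρ(r³ − a³) = 3.813×10^-5 C.
By Gauss's law, ∮E·dA = E·4πr² = Q_enc/ε₀.
E = k|Q_enc|/r² = (8.99×10^9)(3.813×10^-5)/(0.355)² = 2.72×10^6 N/C.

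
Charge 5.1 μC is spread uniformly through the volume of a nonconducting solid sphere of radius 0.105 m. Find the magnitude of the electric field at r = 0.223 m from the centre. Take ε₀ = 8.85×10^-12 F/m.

By spherical symmetry E is radial; choose a Gaussian sphere of radius r = 0.223 m (r > R, so the entire charge is enclosed).
Q_enc = 5.1 μC = 5.10×10^-6 C.
Since E is radial and uniform over the Gaussian sphere, Φ = E·4πr² = Q_enc/ε₀.
E = |Q_enc|/(4πε₀r²) = (5.10e-6)/(4π·8.85×10^-12·(0.223)²) = 9.22×10^5 N/C.

9.22×10^5 N/C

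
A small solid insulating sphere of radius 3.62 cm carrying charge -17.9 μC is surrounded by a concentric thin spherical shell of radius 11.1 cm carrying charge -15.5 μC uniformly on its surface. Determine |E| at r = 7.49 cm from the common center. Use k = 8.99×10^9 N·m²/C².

E ≈ 2.87×10^7 N/C

Use a concentric Gaussian sphere at r = 7.49 cm (between the bodies, 3.62 cm < r < 11.1 cm).
Only the inner charge is enclosed; the outer shell contributes nothing inside itself. Q_enc = -17.9 μC = -1.79×10^-5 C.
Gauss's law: E·4πr² = Q_enc/ε₀.
E = k|Q_enc|/r² = (8.99×10^9)(1.79×10^-5)/(0.0749)² = 2.87×10^7 N/C.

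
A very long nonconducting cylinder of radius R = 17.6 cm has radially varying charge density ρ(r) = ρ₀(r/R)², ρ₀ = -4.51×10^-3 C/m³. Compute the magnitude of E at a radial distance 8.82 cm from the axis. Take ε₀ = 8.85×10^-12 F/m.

E = 2.82e6 N/C

Coaxial Gaussian cylinder, radius r = 8.82 cm, length L (r < R).
λ_enc = ∫₀^r ρ(r')·2πr' dr' = (2πρ₀/R²)·r^4/4 = -1.384×10^-5 C/m.
Applying ∮E·dA = Q_enc/ε₀ with the end caps contributing no flux:
E = |λ_enc|/(2πε₀r) = (1.384e-5)/(2π·8.85×10^-12·0.0882) = 2.82×10^6 N/C.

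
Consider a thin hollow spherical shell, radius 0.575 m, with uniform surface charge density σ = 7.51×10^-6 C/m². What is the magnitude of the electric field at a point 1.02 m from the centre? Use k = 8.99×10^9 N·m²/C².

E ≈ 2.70×10^5 N/C

By spherical symmetry E is radial; choose a Gaussian sphere of radius r = 1.02 m (r > 0.575 m).
The entire shell is enclosed: Q_enc = σ·4πR² = (7.51×10^-6)·4π·(0.575)² = 3.12e-5 C.
Since E is radial and uniform over the Gaussian sphere, Φ = E·4πr² = Q_enc/ε₀.
E = k|Q_enc|/r² = (8.99×10^9)(3.12×10^-5)/(1.02)² = 2.70e5 N/C.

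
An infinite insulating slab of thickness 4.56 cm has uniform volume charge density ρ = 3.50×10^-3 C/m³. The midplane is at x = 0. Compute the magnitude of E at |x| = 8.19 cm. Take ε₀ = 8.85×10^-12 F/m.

The point |x| = 8.19 cm lies outside the slab (half-thickness 0.0228 m). A symmetric pillbox spanning the full slab encloses Q_enc = ρ·d·A.
Flux = 2EA ⇒ E = |ρ|d/(2ε₀), independent of distance outside.
E = (3.50×10^-3)(0.0456)/(2·8.85×10^-12) = 9.02×10^6 N/C.

9.02×10^6 N/C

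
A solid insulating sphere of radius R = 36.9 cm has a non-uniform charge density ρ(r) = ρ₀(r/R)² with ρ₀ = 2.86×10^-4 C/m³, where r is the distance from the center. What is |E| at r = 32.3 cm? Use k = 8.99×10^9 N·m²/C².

Take a concentric spherical Gaussian surface of radius r = 32.3 cm (r < R).
Q_enc = ∫₀^r ρ(r')·4πr'² dr' = (4πρ₀/R²) ∫₀^r r'^4 dr' = 4πρ₀ r^5/(5·R²) = 1.856×10^-5 C.
By Gauss's law, ∮E·dA = E·4πr² = Q_enc/ε₀.
E = k|Q_enc|/r² = (8.99×10^9)(1.856×10^-5)/(0.323)² = 1.60×10^6 N/C.

E ≈ 1.60×10^6 N/C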